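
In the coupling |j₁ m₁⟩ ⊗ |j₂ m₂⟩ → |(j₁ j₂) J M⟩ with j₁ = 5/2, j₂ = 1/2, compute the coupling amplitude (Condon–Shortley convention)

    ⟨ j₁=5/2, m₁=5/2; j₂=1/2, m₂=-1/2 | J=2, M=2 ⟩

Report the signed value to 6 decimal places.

+√(5/6) ≈ +0.912871

√[5·1!4!0!/6! · 5!0!0!1!4!0!] = √(480)
  +(−1)^0/∏(0,1,0,0,4,0)! = 1/24  (running 1/24)
⟨..|..⟩ = √(480)·(1/24) = +0.912871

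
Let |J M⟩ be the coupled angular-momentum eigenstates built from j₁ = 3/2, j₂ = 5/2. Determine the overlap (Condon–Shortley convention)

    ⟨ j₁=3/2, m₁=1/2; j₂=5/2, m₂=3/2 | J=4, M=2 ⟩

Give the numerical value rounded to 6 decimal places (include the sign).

+√(15/28) = +0.731925

j₁+j₂−J=0  J+j₁−j₂=3  J−j₁+j₂=5  j₁+j₂+J+1=9
(j₁±m₁, j₂±m₂, J±M) = (2,1,4,1,6,2)
P² = 8640/7
sum k=0..0:
  [0] +1/48 = 1/48
S = 1/48
C² = P²·S² = 15/28 ; C = +0.731925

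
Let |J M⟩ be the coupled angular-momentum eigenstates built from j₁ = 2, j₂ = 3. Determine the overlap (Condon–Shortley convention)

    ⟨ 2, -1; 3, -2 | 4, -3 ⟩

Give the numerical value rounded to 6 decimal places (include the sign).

+0.223607

√[9·1!3!5!/10! · 1!3!1!5!1!7!] = √(6480)
  +(−1)^0/∏(0,1,3,1,0,4)! = 1/144  (running 1/144)
  +(−1)^1/∏(1,0,2,0,1,5)! = -1/240  (running 1/360)
⟨..|..⟩ = √(6480)·(1/360) = +0.223607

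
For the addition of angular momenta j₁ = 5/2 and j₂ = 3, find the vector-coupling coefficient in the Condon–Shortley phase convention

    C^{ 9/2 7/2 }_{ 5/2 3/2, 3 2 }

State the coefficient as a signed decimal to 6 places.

triangle: 1!×4!×5!/11! = 2880/39916800
(j±m)!: 4!×1!×5!×1!×8!×1! = 116121600
prefactor² = (2J+1)×Δ×N² = 921600/11
  k=0: +1/(0!×1!×1!×5!×3!×0!) = 1/720
  k=1: −1/(1!×0!×0!×4!×4!×1!) = -1/576
Σ = -1/2880  ⇒  CG² = 921600/11×(-1/2880)² = 1/99
CG = −√(1/99) = -0.100504

-0.100504  (= −√(1/99))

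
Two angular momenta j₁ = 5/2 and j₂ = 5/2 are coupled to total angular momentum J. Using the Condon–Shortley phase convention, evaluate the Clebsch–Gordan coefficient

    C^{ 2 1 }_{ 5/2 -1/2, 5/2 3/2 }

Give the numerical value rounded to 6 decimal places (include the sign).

j₁+j₂−J=3  J+j₁−j₂=2  J−j₁+j₂=2  j₁+j₂+J+1=8
(j₁±m₁, j₂±m₂, J±M) = (2,3,4,1,3,1)
P² = 36/7
sum k=2..3:
  [2] +1/4 = 1/4
  [3] −1/12 = -1/12
S = 1/6
C² = P²·S² = 1/7 ; C = +0.377964

+√(1/7) = +0.377964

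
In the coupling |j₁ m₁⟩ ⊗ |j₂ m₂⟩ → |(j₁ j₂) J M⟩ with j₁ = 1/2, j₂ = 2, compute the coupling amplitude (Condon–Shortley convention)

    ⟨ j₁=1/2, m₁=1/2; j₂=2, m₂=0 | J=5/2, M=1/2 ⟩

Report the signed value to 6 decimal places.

√[6·0!1!4!/6! · 1!0!2!2!3!2!] = √(48/5)
  +(−1)^0/∏(0,0,0,2,1,2)! = 1/4  (running 1/4)
⟨..|..⟩ = √(48/5)·(1/4) = +0.774597

+√(3/5) ≈ +0.774597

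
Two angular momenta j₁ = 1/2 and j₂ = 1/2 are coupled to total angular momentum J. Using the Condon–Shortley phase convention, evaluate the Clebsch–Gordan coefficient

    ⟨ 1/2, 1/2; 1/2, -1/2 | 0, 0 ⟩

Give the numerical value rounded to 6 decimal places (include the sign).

√[1·1!0!0!/2! · 1!0!0!1!0!0!] = √(1/2)
  +(−1)^0/∏(0,1,0,0,0,0)! = 1  (running 1)
⟨..|..⟩ = √(1/2)·(1) = +0.707107

+√(1/2) = +0.707107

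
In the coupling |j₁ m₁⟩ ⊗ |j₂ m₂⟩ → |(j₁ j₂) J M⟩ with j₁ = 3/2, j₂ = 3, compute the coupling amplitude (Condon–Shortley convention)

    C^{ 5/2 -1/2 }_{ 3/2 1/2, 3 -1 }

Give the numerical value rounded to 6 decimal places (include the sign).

-0.119523

triangle: 2!×1!×4!/8! = 48/40320
(j±m)!: 2!×1!×2!×4!×2!×3! = 1152
prefactor² = (2J+1)×Δ×N² = 288/35
  k=0: +1/(0!×2!×1!×2!×0!×2!) = 1/8
  k=1: −1/(1!×1!×0!×1!×1!×3!) = -1/6
Σ = -1/24  ⇒  CG² = 288/35×(-1/24)² = 1/70
CG = −√(1/70) = -0.119523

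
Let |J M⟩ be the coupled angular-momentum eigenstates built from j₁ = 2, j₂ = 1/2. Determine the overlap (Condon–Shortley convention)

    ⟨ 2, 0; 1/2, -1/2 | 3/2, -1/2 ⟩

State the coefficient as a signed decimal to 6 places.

+√(2/5) ≈ +0.632456

j₁+j₂−J=1  J+j₁−j₂=3  J−j₁+j₂=0  j₁+j₂+J+1=5
(j₁±m₁, j₂±m₂, J±M) = (2,2,0,1,1,2)
P² = 8/5
sum k=0..0:
  [0] +1/2 = 1/2
S = 1/2
C² = P²·S² = 2/5 ; C = +0.632456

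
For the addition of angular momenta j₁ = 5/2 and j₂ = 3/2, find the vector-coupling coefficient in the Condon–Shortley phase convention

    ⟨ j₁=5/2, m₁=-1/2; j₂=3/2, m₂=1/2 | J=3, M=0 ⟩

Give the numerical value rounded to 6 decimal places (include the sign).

j₁+j₂−J=1  J+j₁−j₂=4  J−j₁+j₂=2  j₁+j₂+J+1=8
(j₁±m₁, j₂±m₂, J±M) = (2,3,2,1,3,3)
P² = 36/5
sum k=0..1:
  [0] +1/12 = 1/12
  [1] −1/4 = -1/4
S = -1/6
C² = P²·S² = 1/5 ; C = -0.447214

−√(1/5) ≈ -0.447214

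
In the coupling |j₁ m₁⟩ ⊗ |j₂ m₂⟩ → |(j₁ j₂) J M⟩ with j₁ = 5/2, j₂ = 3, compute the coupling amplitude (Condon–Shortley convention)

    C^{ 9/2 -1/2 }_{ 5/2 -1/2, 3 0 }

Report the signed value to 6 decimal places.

j₁+j₂−J=1  J+j₁−j₂=4  J−j₁+j₂=5  j₁+j₂+J+1=11
(j₁±m₁, j₂±m₂, J±M) = (2,3,3,3,4,5)
P² = 69120/77
sum k=0..1:
  [0] +1/72 = 1/72
  [1] −1/48 = -1/48
S = -1/144
C² = P²·S² = 10/231 ; C = -0.208063

-0.208063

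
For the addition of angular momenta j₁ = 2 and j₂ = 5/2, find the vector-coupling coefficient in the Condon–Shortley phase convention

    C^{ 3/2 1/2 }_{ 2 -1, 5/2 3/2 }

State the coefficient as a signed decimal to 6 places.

triangle: 3!*1!*2!/7! = 12/5040
(j±m)!: 1!*3!*4!*1!*2!*1! = 288
prefactor² = (2J+1)*Δ*N² = 96/35
  k=2: +1/(2!*1!*1!*2!*0!*0!) = 1/4
  k=3: −1/(3!*0!*0!*1!*1!*1!) = -1/6
Σ = 1/12  ⇒  CG² = 96/35*1/12² = 2/105
CG = +√(2/105) = +0.138013

+0.138013  (= +√(2/105))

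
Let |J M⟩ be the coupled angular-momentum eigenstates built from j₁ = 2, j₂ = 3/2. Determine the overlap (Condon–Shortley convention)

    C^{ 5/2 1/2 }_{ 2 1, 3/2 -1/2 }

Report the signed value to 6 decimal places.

+√(5/14) = +0.597614

√[6·1!3!2!/7! · 3!1!1!2!3!2!] = √(72/35)
  +(−1)^0/∏(0,1,1,1,2,1)! = 1/2  (running 1/2)
  +(−1)^1/∏(1,0,0,0,3,2)! = -1/12  (running 5/12)
⟨..|..⟩ = √(72/35)·(5/12) = +0.597614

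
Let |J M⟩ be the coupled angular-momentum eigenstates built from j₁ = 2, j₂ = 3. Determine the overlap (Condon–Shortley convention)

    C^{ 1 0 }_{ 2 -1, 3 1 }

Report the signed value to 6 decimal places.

√[3·4!0!2!/7! · 1!3!4!2!1!1!] = √(288/35)
  +(−1)^3/∏(3,1,0,1,0,1)! = -1/6  (running -1/6)
⟨..|..⟩ = √(288/35)·(-1/6) = -0.478091

−√(8/35) ≈ -0.478091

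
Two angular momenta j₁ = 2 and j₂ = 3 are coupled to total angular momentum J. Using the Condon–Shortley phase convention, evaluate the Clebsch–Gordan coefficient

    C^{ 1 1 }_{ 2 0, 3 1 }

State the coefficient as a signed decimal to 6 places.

+√(6/35) = +0.414039

j₁+j₂−J=4  J+j₁−j₂=0  J−j₁+j₂=2  j₁+j₂+J+1=7
(j₁±m₁, j₂±m₂, J±M) = (2,2,4,2,2,0)
P² = 384/35
sum k=2..2:
  [2] +1/8 = 1/8
S = 1/8
C² = P²·S² = 6/35 ; C = +0.414039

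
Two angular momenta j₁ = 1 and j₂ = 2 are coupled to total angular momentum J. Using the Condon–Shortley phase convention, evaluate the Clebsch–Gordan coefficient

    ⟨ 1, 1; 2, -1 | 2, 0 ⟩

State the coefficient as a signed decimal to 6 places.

j₁+j₂−J=1  J+j₁−j₂=1  J−j₁+j₂=3  j₁+j₂+J+1=6
(j₁±m₁, j₂±m₂, J±M) = (2,0,1,3,2,2)
P² = 2
sum k=0..0:
  [0] +1/2 = 1/2
S = 1/2
C² = P²·S² = 1/2 ; C = +0.707107

+√(1/2) = +0.707107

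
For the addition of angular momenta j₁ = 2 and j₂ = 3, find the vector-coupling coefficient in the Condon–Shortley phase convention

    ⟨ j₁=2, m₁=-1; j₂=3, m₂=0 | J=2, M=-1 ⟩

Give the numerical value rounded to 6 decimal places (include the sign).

triangle: 3!·1!·3!/8! = 36/40320
(j±m)!: 1!·3!·3!·3!·1!·3! = 1296
prefactor² = (2J+1)·Δ·N² = 81/14
  k=2: +1/(2!·1!·1!·1!·0!·2!) = 1/4
  k=3: −1/(3!·0!·0!·0!·1!·3!) = -1/36
Σ = 2/9  ⇒  CG² = 81/14·2/9² = 2/7
CG = +√(2/7) = +0.534522

+√(2/7) ≈ +0.534522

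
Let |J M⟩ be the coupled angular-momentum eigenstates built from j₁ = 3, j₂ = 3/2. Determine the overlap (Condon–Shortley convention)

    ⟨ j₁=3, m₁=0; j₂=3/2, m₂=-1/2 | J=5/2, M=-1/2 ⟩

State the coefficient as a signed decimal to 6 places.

-0.414039

triangle: 2!·4!·1!/8! = 48/40320
(j±m)!: 3!·3!·1!·2!·2!·3! = 864
prefactor² = (2J+1)·Δ·N² = 216/35
  k=0: +1/(0!·2!·3!·1!·1!·0!) = 1/12
  k=1: −1/(1!·1!·2!·0!·2!·1!) = -1/4
Σ = -1/6  ⇒  CG² = 216/35·(-1/6)² = 6/35
CG = −√(6/35) = -0.414039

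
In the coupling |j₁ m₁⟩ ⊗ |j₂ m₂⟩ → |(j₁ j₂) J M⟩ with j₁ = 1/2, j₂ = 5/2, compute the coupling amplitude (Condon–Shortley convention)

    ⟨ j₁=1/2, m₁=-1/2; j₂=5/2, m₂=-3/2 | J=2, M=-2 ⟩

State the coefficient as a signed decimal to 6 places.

triangle: 1!*0!*4!/6! = 24/720
(j±m)!: 0!*1!*1!*4!*0!*4! = 576
prefactor² = (2J+1)*Δ*N² = 96
  k=1: −1/(1!*0!*0!*0!*0!*4!) = -1/24
Σ = -1/24  ⇒  CG² = 96*(-1/24)² = 1/6
CG = −√(1/6) = -0.408248

-0.408248  (= −√(1/6))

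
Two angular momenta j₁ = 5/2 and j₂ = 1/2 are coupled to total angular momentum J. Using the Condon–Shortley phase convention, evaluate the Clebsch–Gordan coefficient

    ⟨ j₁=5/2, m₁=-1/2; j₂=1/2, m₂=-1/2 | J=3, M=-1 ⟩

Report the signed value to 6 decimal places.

√[7·0!5!1!/7! · 2!3!0!1!2!4!] = √(96)
  +(−1)^0/∏(0,0,3,0,2,1)! = 1/12  (running 1/12)
⟨..|..⟩ = √(96)·(1/12) = +0.816497

+√(2/3) ≈ +0.816497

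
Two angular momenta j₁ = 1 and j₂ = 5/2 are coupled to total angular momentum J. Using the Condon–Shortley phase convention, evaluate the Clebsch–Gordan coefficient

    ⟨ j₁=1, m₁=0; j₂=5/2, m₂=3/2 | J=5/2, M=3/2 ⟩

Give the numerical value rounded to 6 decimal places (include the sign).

−√(9/35) ≈ -0.507093

√[6·1!1!4!/7! · 1!1!4!1!4!1!] = √(576/35)
  +(−1)^0/∏(0,1,1,4,0,0)! = 1/24  (running 1/24)
  +(−1)^1/∏(1,0,0,3,1,1)! = -1/6  (running -1/8)
⟨..|..⟩ = √(576/35)·(-1/8) = -0.507093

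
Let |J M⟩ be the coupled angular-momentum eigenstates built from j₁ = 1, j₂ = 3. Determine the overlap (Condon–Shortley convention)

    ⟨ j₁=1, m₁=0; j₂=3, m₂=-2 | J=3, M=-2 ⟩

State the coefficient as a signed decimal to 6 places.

+0.577350  (= +√(1/3))

√[7·1!1!5!/8! · 1!1!1!5!1!5!] = √(300)
  +(−1)^0/∏(0,1,1,1,0,4)! = 1/24  (running 1/24)
  +(−1)^1/∏(1,0,0,0,1,5)! = -1/120  (running 1/30)
⟨..|..⟩ = √(300)·(1/30) = +0.577350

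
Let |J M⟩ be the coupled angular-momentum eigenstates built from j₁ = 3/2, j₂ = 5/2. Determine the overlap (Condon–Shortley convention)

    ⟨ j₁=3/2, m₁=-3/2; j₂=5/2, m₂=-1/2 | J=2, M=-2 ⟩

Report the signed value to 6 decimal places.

+0.377964

√[5·2!1!3!/7! · 0!3!2!3!0!4!] = √(144/7)
  +(−1)^2/∏(2,0,1,0,0,3)! = 1/12  (running 1/12)
⟨..|..⟩ = √(144/7)·(1/12) = +0.377964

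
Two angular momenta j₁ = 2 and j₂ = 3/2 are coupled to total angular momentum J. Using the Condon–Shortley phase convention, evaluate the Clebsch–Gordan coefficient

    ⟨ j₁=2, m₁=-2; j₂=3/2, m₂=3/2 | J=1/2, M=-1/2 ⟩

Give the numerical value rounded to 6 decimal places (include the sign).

j₁+j₂−J=3  J+j₁−j₂=1  J−j₁+j₂=0  j₁+j₂+J+1=5
(j₁±m₁, j₂±m₂, J±M) = (0,4,3,0,0,1)
P² = 72/5
sum k=3..3:
  [3] −1/6 = -1/6
S = -1/6
C² = P²·S² = 2/5 ; C = -0.632456

-0.632456  (= −√(2/5))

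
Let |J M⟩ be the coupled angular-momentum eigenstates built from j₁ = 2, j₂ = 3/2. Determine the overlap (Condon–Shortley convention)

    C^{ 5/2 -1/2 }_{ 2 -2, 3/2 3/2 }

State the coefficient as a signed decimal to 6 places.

√[6·1!3!2!/7! · 0!4!3!0!2!3!] = √(864/35)
  +(−1)^1/∏(1,0,3,2,0,0)! = -1/12  (running -1/12)
⟨..|..⟩ = √(864/35)·(-1/12) = -0.414039

−√(6/35) ≈ -0.414039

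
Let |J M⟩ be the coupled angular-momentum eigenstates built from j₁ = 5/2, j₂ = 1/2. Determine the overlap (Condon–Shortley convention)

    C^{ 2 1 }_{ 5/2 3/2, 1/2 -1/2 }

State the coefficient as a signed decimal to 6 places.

√[5·1!4!0!/6! · 4!1!0!1!3!1!] = √(24)
  +(−1)^0/∏(0,1,1,0,3,0)! = 1/6  (running 1/6)
⟨..|..⟩ = √(24)·(1/6) = +0.816497

+0.816497  (= +√(2/3))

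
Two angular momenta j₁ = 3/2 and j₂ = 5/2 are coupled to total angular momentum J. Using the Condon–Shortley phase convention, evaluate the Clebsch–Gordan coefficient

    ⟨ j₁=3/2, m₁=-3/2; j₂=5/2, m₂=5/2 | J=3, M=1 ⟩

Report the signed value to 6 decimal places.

−√(1/8) = -0.353553

√[7·1!2!4!/8! · 0!3!5!0!4!2!] = √(288)
  +(−1)^1/∏(1,0,2,4,0,0)! = -1/48  (running -1/48)
⟨..|..⟩ = √(288)·(-1/48) = -0.353553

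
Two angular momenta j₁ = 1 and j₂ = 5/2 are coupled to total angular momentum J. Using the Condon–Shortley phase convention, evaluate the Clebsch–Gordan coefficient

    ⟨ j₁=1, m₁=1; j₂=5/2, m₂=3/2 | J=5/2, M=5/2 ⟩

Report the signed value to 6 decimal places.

j₁+j₂−J=1  J+j₁−j₂=1  J−j₁+j₂=4  j₁+j₂+J+1=7
(j₁±m₁, j₂±m₂, J±M) = (2,0,4,1,5,0)
P² = 1152/7
sum k=0..0:
  [0] +1/24 = 1/24
S = 1/24
C² = P²·S² = 2/7 ; C = +0.534522

+√(2/7) ≈ +0.534522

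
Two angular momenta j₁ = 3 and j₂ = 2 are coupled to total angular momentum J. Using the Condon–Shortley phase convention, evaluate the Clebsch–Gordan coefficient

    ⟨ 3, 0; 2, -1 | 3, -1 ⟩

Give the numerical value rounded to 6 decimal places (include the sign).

−√(1/30) ≈ -0.182574

√[7·2!4!2!/9! · 3!3!1!3!2!4!] = √(96/5)
  +(−1)^0/∏(0,2,3,1,1,1)! = 1/12  (running 1/12)
  +(−1)^1/∏(1,1,2,0,2,2)! = -1/8  (running -1/24)
⟨..|..⟩ = √(96/5)·(-1/24) = -0.182574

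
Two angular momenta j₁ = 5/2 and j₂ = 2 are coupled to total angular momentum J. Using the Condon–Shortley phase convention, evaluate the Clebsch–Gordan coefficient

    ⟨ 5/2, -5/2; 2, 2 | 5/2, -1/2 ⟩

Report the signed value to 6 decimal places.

triangle: 2!*3!*2!/8! = 24/40320
(j±m)!: 0!*5!*4!*0!*2!*3! = 34560
prefactor² = (2J+1)*Δ*N² = 864/7
  k=2: +1/(2!*0!*3!*2!*0!*0!) = 1/24
Σ = 1/24  ⇒  CG² = 864/7*1/24² = 3/14
CG = +√(3/14) = +0.462910

+0.462910  (= +√(3/14))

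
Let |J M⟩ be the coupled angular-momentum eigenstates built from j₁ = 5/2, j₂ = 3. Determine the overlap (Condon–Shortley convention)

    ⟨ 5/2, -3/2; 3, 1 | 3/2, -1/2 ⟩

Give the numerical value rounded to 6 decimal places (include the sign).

−√(7/30) ≈ -0.483046

√[4·4!1!2!/8! · 1!4!4!2!1!2!] = √(384/35)
  +(−1)^3/∏(3,1,1,1,0,1)! = -1/6  (running -1/6)
  +(−1)^4/∏(4,0,0,0,1,2)! = 1/48  (running -7/48)
⟨..|..⟩ = √(384/35)·(-7/48) = -0.483046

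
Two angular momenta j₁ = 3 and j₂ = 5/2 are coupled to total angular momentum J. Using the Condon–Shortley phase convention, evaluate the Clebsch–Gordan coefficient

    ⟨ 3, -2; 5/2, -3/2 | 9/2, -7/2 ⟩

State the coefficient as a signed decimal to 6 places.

triangle: 1!*5!*4!/11! = 2880/39916800
(j±m)!: 1!*5!*1!*4!*1!*8! = 116121600
prefactor² = (2J+1)*Δ*N² = 921600/11
  k=0: +1/(0!*1!*5!*1!*0!*3!) = 1/720
  k=1: −1/(1!*0!*4!*0!*1!*4!) = -1/576
Σ = -1/2880  ⇒  CG² = 921600/11*(-1/2880)² = 1/99
CG = −√(1/99) = -0.100504

-0.100504  (= −√(1/99))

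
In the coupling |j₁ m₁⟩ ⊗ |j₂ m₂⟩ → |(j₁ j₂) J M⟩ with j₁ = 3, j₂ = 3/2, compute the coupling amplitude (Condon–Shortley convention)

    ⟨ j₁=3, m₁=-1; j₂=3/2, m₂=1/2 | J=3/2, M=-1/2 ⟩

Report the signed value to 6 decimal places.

+0.585540  (= +√(12/35))

j₁+j₂−J=3  J+j₁−j₂=3  J−j₁+j₂=0  j₁+j₂+J+1=7
(j₁±m₁, j₂±m₂, J±M) = (2,4,2,1,1,2)
P² = 192/35
sum k=2..2:
  [2] +1/4 = 1/4
S = 1/4
C² = P²·S² = 12/35 ; C = +0.585540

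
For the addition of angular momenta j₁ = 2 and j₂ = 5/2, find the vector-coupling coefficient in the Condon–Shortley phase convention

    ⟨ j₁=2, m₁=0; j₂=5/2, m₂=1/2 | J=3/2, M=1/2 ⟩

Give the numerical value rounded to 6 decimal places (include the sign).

+0.239046

√[4·3!1!2!/7! · 2!2!3!2!2!1!] = √(32/35)
  +(−1)^1/∏(1,2,1,2,0,0)! = -1/4  (running -1/4)
  +(−1)^2/∏(2,1,0,1,1,1)! = 1/2  (running 1/4)
⟨..|..⟩ = √(32/35)·(1/4) = +0.239046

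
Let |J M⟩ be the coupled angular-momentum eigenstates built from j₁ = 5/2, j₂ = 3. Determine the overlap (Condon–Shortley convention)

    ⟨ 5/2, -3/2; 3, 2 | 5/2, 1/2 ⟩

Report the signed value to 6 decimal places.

√[6·3!2!3!/9! · 1!4!5!1!3!2!] = √(288/7)
  +(−1)^2/∏(2,1,2,3,0,0)! = 1/24  (running 1/24)
  +(−1)^3/∏(3,0,1,2,1,1)! = -1/12  (running -1/24)
⟨..|..⟩ = √(288/7)·(-1/24) = -0.267261

−√(1/14) ≈ -0.267261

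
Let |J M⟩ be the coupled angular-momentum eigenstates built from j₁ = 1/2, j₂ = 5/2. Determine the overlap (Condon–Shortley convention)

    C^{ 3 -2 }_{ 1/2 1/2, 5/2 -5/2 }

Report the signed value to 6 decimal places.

+√(1/6) = +0.408248

triangle: 0!*1!*5!/7! = 120/5040
(j±m)!: 1!*0!*0!*5!*1!*5! = 14400
prefactor² = (2J+1)*Δ*N² = 2400
  k=0: +1/(0!*0!*0!*0!*1!*5!) = 1/120
Σ = 1/120  ⇒  CG² = 2400*1/120² = 1/6
CG = +√(1/6) = +0.408248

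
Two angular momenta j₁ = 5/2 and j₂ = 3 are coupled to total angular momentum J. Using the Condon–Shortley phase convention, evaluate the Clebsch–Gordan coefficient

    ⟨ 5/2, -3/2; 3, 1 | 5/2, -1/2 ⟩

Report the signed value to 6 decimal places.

√[6·3!2!3!/9! · 1!4!4!2!2!3!] = √(576/35)
  +(−1)^2/∏(2,1,2,2,0,1)! = 1/8  (running 1/8)
  +(−1)^3/∏(3,0,1,1,1,2)! = -1/12  (running 1/24)
⟨..|..⟩ = √(576/35)·(1/24) = +0.169031

+√(1/35) = +0.169031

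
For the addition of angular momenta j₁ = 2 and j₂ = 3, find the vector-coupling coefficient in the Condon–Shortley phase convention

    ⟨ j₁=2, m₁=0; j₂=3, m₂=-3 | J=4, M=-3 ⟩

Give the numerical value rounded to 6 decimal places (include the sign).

j₁+j₂−J=1  J+j₁−j₂=3  J−j₁+j₂=5  j₁+j₂+J+1=10
(j₁±m₁, j₂±m₂, J±M) = (2,2,0,6,1,7)
P² = 25920
sum k=0..0:
  [0] +1/240 = 1/240
S = 1/240
C² = P²·S² = 9/20 ; C = +0.670820

+0.670820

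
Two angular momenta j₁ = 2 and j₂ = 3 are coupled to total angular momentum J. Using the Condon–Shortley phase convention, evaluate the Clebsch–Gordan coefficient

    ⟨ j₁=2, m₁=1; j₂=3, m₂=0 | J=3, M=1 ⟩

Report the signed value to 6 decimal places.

-0.182574  (= −√(1/30))

j₁+j₂−J=2  J+j₁−j₂=2  J−j₁+j₂=4  j₁+j₂+J+1=9
(j₁±m₁, j₂±m₂, J±M) = (3,1,3,3,4,2)
P² = 96/5
sum k=0..1:
  [0] +1/12 = 1/12
  [1] −1/8 = -1/8
S = -1/24
C² = P²·S² = 1/30 ; C = -0.182574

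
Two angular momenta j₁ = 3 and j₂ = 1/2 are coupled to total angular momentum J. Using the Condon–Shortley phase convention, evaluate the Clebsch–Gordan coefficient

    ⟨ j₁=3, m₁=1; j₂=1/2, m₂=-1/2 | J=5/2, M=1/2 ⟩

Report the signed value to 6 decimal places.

+0.755929

j₁+j₂−J=1  J+j₁−j₂=5  J−j₁+j₂=0  j₁+j₂+J+1=7
(j₁±m₁, j₂±m₂, J±M) = (4,2,0,1,3,2)
P² = 576/7
sum k=0..0:
  [0] +1/12 = 1/12
S = 1/12
C² = P²·S² = 4/7 ; C = +0.755929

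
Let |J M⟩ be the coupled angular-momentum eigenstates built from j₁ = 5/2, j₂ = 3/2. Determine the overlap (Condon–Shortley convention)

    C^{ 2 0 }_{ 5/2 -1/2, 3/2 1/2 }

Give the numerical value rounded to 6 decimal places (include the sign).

-0.267261  (= −√(1/14))

√[5·2!3!1!/7! · 2!3!2!1!2!2!] = √(8/7)
  +(−1)^1/∏(1,1,2,1,1,0)! = -1/2  (running -1/2)
  +(−1)^2/∏(2,0,1,0,2,1)! = 1/4  (running -1/4)
⟨..|..⟩ = √(8/7)·(-1/4) = -0.267261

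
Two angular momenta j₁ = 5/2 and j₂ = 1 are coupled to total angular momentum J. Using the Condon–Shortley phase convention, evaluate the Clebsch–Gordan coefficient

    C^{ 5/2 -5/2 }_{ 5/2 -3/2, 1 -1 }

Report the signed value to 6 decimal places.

+√(2/7) ≈ +0.534522

triangle: 1!·4!·1!/7! = 24/5040
(j±m)!: 1!·4!·0!·2!·0!·5! = 5760
prefactor² = (2J+1)·Δ·N² = 1152/7
  k=0: +1/(0!·1!·4!·0!·0!·1!) = 1/24
Σ = 1/24  ⇒  CG² = 1152/7·1/24² = 2/7
CG = +√(2/7) = +0.534522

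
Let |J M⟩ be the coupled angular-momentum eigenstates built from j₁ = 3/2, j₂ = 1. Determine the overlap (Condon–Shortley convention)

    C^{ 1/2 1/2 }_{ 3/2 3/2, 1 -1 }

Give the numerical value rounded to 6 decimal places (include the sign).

+0.707107

j₁+j₂−J=2  J+j₁−j₂=1  J−j₁+j₂=0  j₁+j₂+J+1=4
(j₁±m₁, j₂±m₂, J±M) = (3,0,0,2,1,0)
P² = 2
sum k=0..0:
  [0] +1/2 = 1/2
S = 1/2
C² = P²·S² = 1/2 ; C = +0.707107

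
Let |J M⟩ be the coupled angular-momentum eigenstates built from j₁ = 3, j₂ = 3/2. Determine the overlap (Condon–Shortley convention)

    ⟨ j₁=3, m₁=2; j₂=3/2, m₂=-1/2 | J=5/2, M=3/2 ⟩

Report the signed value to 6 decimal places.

j₁+j₂−J=2  J+j₁−j₂=4  J−j₁+j₂=1  j₁+j₂+J+1=8
(j₁±m₁, j₂±m₂, J±M) = (5,1,1,2,4,1)
P² = 288/7
sum k=0..1:
  [0] +1/12 = 1/12
  [1] −1/24 = -1/24
S = 1/24
C² = P²·S² = 1/14 ; C = +0.267261

+0.267261  (= +√(1/14))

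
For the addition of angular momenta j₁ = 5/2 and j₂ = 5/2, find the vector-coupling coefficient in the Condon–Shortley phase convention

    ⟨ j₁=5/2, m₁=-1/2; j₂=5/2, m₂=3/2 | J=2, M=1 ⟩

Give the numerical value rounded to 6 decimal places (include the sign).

√[5·3!2!2!/8! · 2!3!4!1!3!1!] = √(36/7)
  +(−1)^2/∏(2,1,1,2,1,0)! = 1/4  (running 1/4)
  +(−1)^3/∏(3,0,0,1,2,1)! = -1/12  (running 1/6)
⟨..|..⟩ = √(36/7)·(1/6) = +0.377964

+0.377964  (= +√(1/7))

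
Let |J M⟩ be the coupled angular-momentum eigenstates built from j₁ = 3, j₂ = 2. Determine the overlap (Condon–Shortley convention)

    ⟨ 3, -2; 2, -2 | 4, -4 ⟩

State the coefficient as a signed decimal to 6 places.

triangle: 1!*5!*3!/10! = 720/3628800
(j±m)!: 1!*5!*0!*4!*0!*8! = 116121600
prefactor² = (2J+1)*Δ*N² = 207360
  k=0: +1/(0!*1!*5!*0!*0!*3!) = 1/720
Σ = 1/720  ⇒  CG² = 207360*1/720² = 2/5
CG = +√(2/5) = +0.632456

+0.632456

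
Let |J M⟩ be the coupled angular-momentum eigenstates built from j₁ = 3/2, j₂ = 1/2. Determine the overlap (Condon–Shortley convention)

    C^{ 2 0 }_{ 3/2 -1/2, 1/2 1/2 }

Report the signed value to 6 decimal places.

√[5·0!3!1!/5! · 1!2!1!0!2!2!] = √(2)
  +(−1)^0/∏(0,0,2,1,1,0)! = 1/2  (running 1/2)
⟨..|..⟩ = √(2)·(1/2) = +0.707107

+√(1/2) = +0.707107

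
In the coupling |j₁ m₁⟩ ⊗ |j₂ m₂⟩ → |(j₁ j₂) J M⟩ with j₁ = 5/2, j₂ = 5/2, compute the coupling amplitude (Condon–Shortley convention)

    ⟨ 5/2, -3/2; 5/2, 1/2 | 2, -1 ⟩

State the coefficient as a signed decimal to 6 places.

+0.377964  (= +√(1/7))

j₁+j₂−J=3  J+j₁−j₂=2  J−j₁+j₂=2  j₁+j₂+J+1=8
(j₁±m₁, j₂±m₂, J±M) = (1,4,3,2,1,3)
P² = 36/7
sum k=2..3:
  [2] +1/4 = 1/4
  [3] −1/12 = -1/12
S = 1/6
C² = P²·S² = 1/7 ; C = +0.377964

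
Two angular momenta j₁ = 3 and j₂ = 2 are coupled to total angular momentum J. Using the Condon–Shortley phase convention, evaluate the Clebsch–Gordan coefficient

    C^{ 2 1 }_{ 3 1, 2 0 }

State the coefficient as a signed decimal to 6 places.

−√(1/7) = -0.377964

triangle: 3!*3!*1!/8! = 36/40320
(j±m)!: 4!*2!*2!*2!*3!*1! = 1152
prefactor² = (2J+1)*Δ*N² = 36/7
  k=1: −1/(1!*2!*1!*1!*2!*0!) = -1/4
  k=2: +1/(2!*1!*0!*0!*3!*1!) = 1/12
Σ = -1/6  ⇒  CG² = 36/7*(-1/6)² = 1/7
CG = −√(1/7) = -0.377964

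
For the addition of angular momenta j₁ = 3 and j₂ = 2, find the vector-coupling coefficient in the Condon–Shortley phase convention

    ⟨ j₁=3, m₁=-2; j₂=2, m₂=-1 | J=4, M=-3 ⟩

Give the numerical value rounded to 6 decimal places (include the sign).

√[9·1!5!3!/10! · 1!5!1!3!1!7!] = √(6480)
  +(−1)^0/∏(0,1,5,1,0,2)! = 1/240  (running 1/240)
  +(−1)^1/∏(1,0,4,0,1,3)! = -1/144  (running -1/360)
⟨..|..⟩ = √(6480)·(-1/360) = -0.223607

-0.223607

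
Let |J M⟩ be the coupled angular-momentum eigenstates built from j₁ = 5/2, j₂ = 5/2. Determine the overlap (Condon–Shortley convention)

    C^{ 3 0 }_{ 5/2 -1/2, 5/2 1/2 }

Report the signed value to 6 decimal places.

triangle: 2!*3!*3!/9! = 72/362880
(j±m)!: 2!*3!*3!*2!*3!*3! = 5184
prefactor² = (2J+1)*Δ*N² = 36/5
  k=0: +1/(0!*2!*3!*3!*0!*0!) = 1/72
  k=1: −1/(1!*1!*2!*2!*1!*1!) = -1/4
  k=2: +1/(2!*0!*1!*1!*2!*2!) = 1/8
Σ = -1/9  ⇒  CG² = 36/5*(-1/9)² = 4/45
CG = −√(4/45) = -0.298142

-0.298142  (= −√(4/45))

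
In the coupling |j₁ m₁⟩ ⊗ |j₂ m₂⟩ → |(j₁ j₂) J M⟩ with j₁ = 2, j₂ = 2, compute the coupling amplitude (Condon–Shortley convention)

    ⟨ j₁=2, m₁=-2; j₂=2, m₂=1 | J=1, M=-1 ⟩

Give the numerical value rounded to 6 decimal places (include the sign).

−√(1/5) ≈ -0.447214

j₁+j₂−J=3  J+j₁−j₂=1  J−j₁+j₂=1  j₁+j₂+J+1=6
(j₁±m₁, j₂±m₂, J±M) = (0,4,3,1,0,2)
P² = 36/5
sum k=3..3:
  [3] −1/6 = -1/6
S = -1/6
C² = P²·S² = 1/5 ; C = -0.447214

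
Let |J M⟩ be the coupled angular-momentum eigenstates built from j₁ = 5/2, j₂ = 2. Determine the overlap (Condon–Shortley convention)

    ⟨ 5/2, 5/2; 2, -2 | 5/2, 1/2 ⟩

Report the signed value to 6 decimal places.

+0.462910  (= +√(3/14))

triangle: 2!·3!·2!/8! = 24/40320
(j±m)!: 5!·0!·0!·4!·3!·2! = 34560
prefactor² = (2J+1)·Δ·N² = 864/7
  k=0: +1/(0!·2!·0!·0!·3!·2!) = 1/24
Σ = 1/24  ⇒  CG² = 864/7·1/24² = 3/14
CG = +√(3/14) = +0.462910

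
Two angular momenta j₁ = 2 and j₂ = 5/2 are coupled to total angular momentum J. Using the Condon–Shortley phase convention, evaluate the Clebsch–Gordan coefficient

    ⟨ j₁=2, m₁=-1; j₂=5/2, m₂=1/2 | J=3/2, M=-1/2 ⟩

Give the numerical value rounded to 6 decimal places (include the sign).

+√(5/21) ≈ +0.487950

j₁+j₂−J=3  J+j₁−j₂=1  J−j₁+j₂=2  j₁+j₂+J+1=7
(j₁±m₁, j₂±m₂, J±M) = (1,3,3,2,1,2)
P² = 48/35
sum k=2..3:
  [2] +1/2 = 1/2
  [3] −1/12 = -1/12
S = 5/12
C² = P²·S² = 5/21 ; C = +0.487950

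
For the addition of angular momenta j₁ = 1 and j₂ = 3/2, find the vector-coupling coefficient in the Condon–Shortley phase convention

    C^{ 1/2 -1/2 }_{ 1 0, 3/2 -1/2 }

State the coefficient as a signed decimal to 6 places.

−√(1/3) ≈ -0.577350

j₁+j₂−J=2  J+j₁−j₂=0  J−j₁+j₂=1  j₁+j₂+J+1=4
(j₁±m₁, j₂±m₂, J±M) = (1,1,1,2,0,1)
P² = 1/3
sum k=1..1:
  [1] −1/1 = -1
S = -1
C² = P²·S² = 1/3 ; C = -0.577350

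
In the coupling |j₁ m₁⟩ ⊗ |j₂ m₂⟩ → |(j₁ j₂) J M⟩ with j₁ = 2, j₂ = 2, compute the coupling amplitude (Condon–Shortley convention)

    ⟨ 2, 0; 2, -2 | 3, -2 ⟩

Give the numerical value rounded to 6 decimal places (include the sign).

+0.707107

triangle: 1!·3!·3!/8! = 36/40320
(j±m)!: 2!·2!·0!·4!·1!·5! = 11520
prefactor² = (2J+1)·Δ·N² = 72
  k=0: +1/(0!·1!·2!·0!·1!·3!) = 1/12
Σ = 1/12  ⇒  CG² = 72·1/12² = 1/2
CG = +√(1/2) = +0.707107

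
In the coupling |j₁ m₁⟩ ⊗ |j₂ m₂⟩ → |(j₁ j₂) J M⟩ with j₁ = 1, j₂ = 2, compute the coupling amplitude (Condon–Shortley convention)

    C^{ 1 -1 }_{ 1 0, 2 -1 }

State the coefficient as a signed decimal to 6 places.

triangle: 2!*0!*2!/5! = 4/120
(j±m)!: 1!*1!*1!*3!*0!*2! = 12
prefactor² = (2J+1)*Δ*N² = 6/5
  k=1: −1/(1!*1!*0!*0!*0!*2!) = -1/2
Σ = -1/2  ⇒  CG² = 6/5*(-1/2)² = 3/10
CG = −√(3/10) = -0.547723

−√(3/10) ≈ -0.547723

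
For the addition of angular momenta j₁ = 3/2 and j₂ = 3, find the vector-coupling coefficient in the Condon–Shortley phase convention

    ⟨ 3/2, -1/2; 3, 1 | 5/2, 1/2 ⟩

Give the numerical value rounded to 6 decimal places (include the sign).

√[6·2!1!4!/8! · 1!2!4!2!3!2!] = √(288/35)
  +(−1)^1/∏(1,1,1,3,0,1)! = -1/6  (running -1/6)
  +(−1)^2/∏(2,0,0,2,1,2)! = 1/8  (running -1/24)
⟨..|..⟩ = √(288/35)·(-1/24) = -0.119523

−√(1/70) ≈ -0.119523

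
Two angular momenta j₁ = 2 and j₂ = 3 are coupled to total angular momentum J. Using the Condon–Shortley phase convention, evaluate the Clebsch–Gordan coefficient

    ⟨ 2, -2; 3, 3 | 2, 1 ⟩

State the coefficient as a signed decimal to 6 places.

j₁+j₂−J=3  J+j₁−j₂=1  J−j₁+j₂=3  j₁+j₂+J+1=8
(j₁±m₁, j₂±m₂, J±M) = (0,4,6,0,3,1)
P² = 3240/7
sum k=3..3:
  [3] −1/36 = -1/36
S = -1/36
C² = P²·S² = 5/14 ; C = -0.597614

-0.597614  (= −√(5/14))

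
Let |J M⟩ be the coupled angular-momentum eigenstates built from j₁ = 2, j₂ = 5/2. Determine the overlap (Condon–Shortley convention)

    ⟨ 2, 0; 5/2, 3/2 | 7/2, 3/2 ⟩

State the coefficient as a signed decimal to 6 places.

√[8·1!3!4!/9! · 2!2!4!1!5!2!] = √(512/7)
  +(−1)^0/∏(0,1,2,4,1,0)! = 1/48  (running 1/48)
  +(−1)^1/∏(1,0,1,3,2,1)! = -1/12  (running -1/16)
⟨..|..⟩ = √(512/7)·(-1/16) = -0.534522

-0.534522  (= −√(2/7))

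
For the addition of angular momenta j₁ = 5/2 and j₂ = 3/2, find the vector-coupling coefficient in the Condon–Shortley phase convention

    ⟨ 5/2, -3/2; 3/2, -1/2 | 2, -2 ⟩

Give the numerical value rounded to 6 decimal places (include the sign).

-0.617213  (= −√(8/21))

√[5·2!3!1!/7! · 1!4!1!2!0!4!] = √(96/7)
  +(−1)^1/∏(1,1,3,0,0,1)! = -1/6  (running -1/6)
⟨..|..⟩ = √(96/7)·(-1/6) = -0.617213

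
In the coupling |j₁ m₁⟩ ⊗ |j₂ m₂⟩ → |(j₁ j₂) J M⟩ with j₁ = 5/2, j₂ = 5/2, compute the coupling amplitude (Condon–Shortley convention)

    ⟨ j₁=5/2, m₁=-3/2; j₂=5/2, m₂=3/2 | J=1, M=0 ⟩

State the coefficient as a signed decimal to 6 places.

√[3·4!1!1!/7! · 1!4!4!1!1!1!] = √(288/35)
  +(−1)^3/∏(3,1,1,1,0,0)! = -1/6  (running -1/6)
  +(−1)^4/∏(4,0,0,0,1,1)! = 1/24  (running -1/8)
⟨..|..⟩ = √(288/35)·(-1/8) = -0.358569

-0.358569  (= −√(9/70))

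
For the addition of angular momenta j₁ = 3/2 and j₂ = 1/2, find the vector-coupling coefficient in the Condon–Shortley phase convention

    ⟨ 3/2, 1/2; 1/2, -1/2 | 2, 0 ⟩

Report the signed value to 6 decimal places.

triangle: 0!·3!·1!/5! = 6/120
(j±m)!: 2!·1!·0!·1!·2!·2! = 8
prefactor² = (2J+1)·Δ·N² = 2
  k=0: +1/(0!·0!·1!·0!·2!·1!) = 1/2
Σ = 1/2  ⇒  CG² = 2·1/2² = 1/2
CG = +√(1/2) = +0.707107

+√(1/2) = +0.707107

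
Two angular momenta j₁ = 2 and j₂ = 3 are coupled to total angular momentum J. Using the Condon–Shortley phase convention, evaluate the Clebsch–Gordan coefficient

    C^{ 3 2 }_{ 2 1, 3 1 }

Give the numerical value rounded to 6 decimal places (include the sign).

-0.500000  (= −√(1/4))

triangle: 2!*2!*4!/9! = 96/362880
(j±m)!: 3!*1!*4!*2!*5!*1! = 34560
prefactor² = (2J+1)*Δ*N² = 64
  k=0: +1/(0!*2!*1!*4!*1!*0!) = 1/48
  k=1: −1/(1!*1!*0!*3!*2!*1!) = -1/12
Σ = -1/16  ⇒  CG² = 64*(-1/16)² = 1/4
CG = −√(1/4) = -0.500000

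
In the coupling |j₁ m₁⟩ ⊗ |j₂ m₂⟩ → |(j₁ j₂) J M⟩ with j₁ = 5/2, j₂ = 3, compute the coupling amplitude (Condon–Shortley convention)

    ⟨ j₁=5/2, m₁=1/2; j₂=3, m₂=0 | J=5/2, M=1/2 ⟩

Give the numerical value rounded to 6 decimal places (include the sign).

-0.276026

triangle: 3!×2!×3!/9! = 72/362880
(j±m)!: 3!×2!×3!×3!×3!×2! = 5184
prefactor² = (2J+1)×Δ×N² = 216/35
  k=0: +1/(0!×3!×2!×3!×0!×0!) = 1/72
  k=1: −1/(1!×2!×1!×2!×1!×1!) = -1/4
  k=2: +1/(2!×1!×0!×1!×2!×2!) = 1/8
Σ = -1/9  ⇒  CG² = 216/35×(-1/9)² = 8/105
CG = −√(8/105) = -0.276026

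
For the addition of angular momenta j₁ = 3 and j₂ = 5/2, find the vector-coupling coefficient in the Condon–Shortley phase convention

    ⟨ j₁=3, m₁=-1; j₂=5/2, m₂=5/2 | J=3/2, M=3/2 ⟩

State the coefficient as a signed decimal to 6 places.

+0.267261

j₁+j₂−J=4  J+j₁−j₂=2  J−j₁+j₂=1  j₁+j₂+J+1=8
(j₁±m₁, j₂±m₂, J±M) = (2,4,5,0,3,0)
P² = 1152/7
sum k=4..4:
  [4] +1/48 = 1/48
S = 1/48
C² = P²·S² = 1/14 ; C = +0.267261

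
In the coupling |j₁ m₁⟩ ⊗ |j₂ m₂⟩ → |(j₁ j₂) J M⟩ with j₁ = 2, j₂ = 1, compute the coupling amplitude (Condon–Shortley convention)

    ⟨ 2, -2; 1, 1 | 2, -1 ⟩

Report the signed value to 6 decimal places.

triangle: 1!*3!*1!/6! = 6/720
(j±m)!: 0!*4!*2!*0!*1!*3! = 288
prefactor² = (2J+1)*Δ*N² = 12
  k=1: −1/(1!*0!*3!*1!*0!*0!) = -1/6
Σ = -1/6  ⇒  CG² = 12*(-1/6)² = 1/3
CG = −√(1/3) = -0.577350

-0.577350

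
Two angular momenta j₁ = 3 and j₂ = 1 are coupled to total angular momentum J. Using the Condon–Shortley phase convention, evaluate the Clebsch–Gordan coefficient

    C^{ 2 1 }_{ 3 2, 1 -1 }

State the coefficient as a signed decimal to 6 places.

√[5·2!4!0!/7! · 5!1!0!2!3!1!] = √(480/7)
  +(−1)^0/∏(0,2,1,0,3,0)! = 1/12  (running 1/12)
⟨..|..⟩ = √(480/7)·(1/12) = +0.690066

+0.690066  (= +√(10/21))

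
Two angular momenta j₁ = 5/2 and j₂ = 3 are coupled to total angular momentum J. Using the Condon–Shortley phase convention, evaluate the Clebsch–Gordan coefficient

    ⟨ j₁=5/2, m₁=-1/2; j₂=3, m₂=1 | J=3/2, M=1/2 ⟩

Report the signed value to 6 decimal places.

triangle: 4!·1!·2!/8! = 48/40320
(j±m)!: 2!·3!·4!·2!·2!·1! = 1152
prefactor² = (2J+1)·Δ·N² = 192/35
  k=2: +1/(2!·2!·1!·2!·0!·0!) = 1/8
  k=3: −1/(3!·1!·0!·1!·1!·1!) = -1/6
Σ = -1/24  ⇒  CG² = 192/35·(-1/24)² = 1/105
CG = −√(1/105) = -0.097590

-0.097590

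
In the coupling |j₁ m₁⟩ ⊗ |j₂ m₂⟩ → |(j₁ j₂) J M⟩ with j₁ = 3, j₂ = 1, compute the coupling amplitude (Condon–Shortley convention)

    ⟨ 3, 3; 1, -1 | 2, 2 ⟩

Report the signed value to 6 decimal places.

j₁+j₂−J=2  J+j₁−j₂=4  J−j₁+j₂=0  j₁+j₂+J+1=7
(j₁±m₁, j₂±m₂, J±M) = (6,0,0,2,4,0)
P² = 11520/7
sum k=0..0:
  [0] +1/48 = 1/48
S = 1/48
C² = P²·S² = 5/7 ; C = +0.845154

+√(5/7) = +0.845154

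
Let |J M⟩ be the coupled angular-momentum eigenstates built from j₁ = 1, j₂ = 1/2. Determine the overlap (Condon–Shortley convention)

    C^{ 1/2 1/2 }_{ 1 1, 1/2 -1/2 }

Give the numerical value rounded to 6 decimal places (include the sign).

√[2·1!1!0!/3! · 2!0!0!1!1!0!] = √(2/3)
  +(−1)^0/∏(0,1,0,0,1,0)! = 1  (running 1)
⟨..|..⟩ = √(2/3)·(1) = +0.816497

+√(2/3) = +0.816497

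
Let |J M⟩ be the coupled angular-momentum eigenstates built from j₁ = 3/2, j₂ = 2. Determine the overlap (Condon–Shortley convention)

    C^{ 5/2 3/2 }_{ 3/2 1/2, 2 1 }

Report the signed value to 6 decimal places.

triangle: 1!·2!·3!/7! = 12/5040
(j±m)!: 2!·1!·3!·1!·4!·1! = 288
prefactor² = (2J+1)·Δ·N² = 144/35
  k=0: +1/(0!·1!·1!·3!·1!·0!) = 1/6
  k=1: −1/(1!·0!·0!·2!·2!·1!) = -1/4
Σ = -1/12  ⇒  CG² = 144/35·(-1/12)² = 1/35
CG = −√(1/35) = -0.169031

-0.169031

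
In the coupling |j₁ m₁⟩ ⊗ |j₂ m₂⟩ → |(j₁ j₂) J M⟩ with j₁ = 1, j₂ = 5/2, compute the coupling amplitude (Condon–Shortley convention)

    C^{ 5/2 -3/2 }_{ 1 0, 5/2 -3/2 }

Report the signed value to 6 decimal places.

j₁+j₂−J=1  J+j₁−j₂=1  J−j₁+j₂=4  j₁+j₂+J+1=7
(j₁±m₁, j₂±m₂, J±M) = (1,1,1,4,1,4)
P² = 576/35
sum k=0..1:
  [0] +1/6 = 1/6
  [1] −1/24 = -1/24
S = 1/8
C² = P²·S² = 9/35 ; C = +0.507093

+√(9/35) ≈ +0.507093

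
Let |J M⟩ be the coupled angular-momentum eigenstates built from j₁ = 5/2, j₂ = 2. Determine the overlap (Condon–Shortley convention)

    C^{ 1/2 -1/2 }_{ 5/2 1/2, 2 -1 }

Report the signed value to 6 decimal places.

−√(2/15) ≈ -0.365148

√[2·4!1!0!/6! · 3!2!1!3!0!1!] = √(24/5)
  +(−1)^1/∏(1,3,1,0,0,0)! = -1/6  (running -1/6)
⟨..|..⟩ = √(24/5)·(-1/6) = -0.365148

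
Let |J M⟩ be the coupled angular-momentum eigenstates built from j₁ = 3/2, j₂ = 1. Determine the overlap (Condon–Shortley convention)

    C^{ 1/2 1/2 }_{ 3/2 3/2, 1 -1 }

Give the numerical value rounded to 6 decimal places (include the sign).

√[2·2!1!0!/4! · 3!0!0!2!1!0!] = √(2)
  +(−1)^0/∏(0,2,0,0,1,0)! = 1/2  (running 1/2)
⟨..|..⟩ = √(2)·(1/2) = +0.707107

+√(1/2) ≈ +0.707107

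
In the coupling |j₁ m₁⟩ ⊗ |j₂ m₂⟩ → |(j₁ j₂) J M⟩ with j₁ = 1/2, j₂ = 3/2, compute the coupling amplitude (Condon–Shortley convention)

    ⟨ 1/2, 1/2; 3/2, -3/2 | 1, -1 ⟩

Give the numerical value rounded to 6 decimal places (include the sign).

triangle: 1!·0!·2!/4! = 2/24
(j±m)!: 1!·0!·0!·3!·0!·2! = 12
prefactor² = (2J+1)·Δ·N² = 3
  k=0: +1/(0!·1!·0!·0!·0!·2!) = 1/2
Σ = 1/2  ⇒  CG² = 3·1/2² = 3/4
CG = +√(3/4) = +0.866025

+0.866025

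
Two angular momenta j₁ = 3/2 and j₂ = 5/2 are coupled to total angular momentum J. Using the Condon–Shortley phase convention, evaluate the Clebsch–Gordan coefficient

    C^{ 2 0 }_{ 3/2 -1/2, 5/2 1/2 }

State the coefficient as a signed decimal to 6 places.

-0.267261  (= −√(1/14))

j₁+j₂−J=2  J+j₁−j₂=1  J−j₁+j₂=3  j₁+j₂+J+1=7
(j₁±m₁, j₂±m₂, J±M) = (1,2,3,2,2,2)
P² = 8/7
sum k=1..2:
  [1] −1/2 = -1/2
  [2] +1/4 = 1/4
S = -1/4
C² = P²·S² = 1/14 ; C = -0.267261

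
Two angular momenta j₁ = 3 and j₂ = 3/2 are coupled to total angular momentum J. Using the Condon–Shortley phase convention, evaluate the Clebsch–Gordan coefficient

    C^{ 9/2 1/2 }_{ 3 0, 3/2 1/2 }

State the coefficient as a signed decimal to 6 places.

j₁+j₂−J=0  J+j₁−j₂=6  J−j₁+j₂=3  j₁+j₂+J+1=10
(j₁±m₁, j₂±m₂, J±M) = (3,3,2,1,5,4)
P² = 17280/7
sum k=0..0:
  [0] +1/72 = 1/72
S = 1/72
C² = P²·S² = 10/21 ; C = +0.690066

+√(10/21) ≈ +0.690066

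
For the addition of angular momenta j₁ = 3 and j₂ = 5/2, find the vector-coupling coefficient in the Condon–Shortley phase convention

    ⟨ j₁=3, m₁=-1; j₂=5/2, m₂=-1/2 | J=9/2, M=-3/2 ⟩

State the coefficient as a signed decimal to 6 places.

triangle: 1!*5!*4!/11! = 2880/39916800
(j±m)!: 2!*4!*2!*3!*3!*6! = 2488320
prefactor² = (2J+1)*Δ*N² = 138240/77
  k=0: +1/(0!*1!*4!*2!*1!*2!) = 1/96
  k=1: −1/(1!*0!*3!*1!*2!*3!) = -1/72
Σ = -1/288  ⇒  CG² = 138240/77*(-1/288)² = 5/231
CG = −√(5/231) = -0.147122

−√(5/231) = -0.147122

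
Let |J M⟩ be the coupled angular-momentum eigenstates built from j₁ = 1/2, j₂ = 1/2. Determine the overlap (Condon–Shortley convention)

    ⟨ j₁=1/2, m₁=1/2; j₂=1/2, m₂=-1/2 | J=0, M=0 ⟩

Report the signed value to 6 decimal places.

+√(1/2) = +0.707107

triangle: 1!*0!*0!/2! = 1/2
(j±m)!: 1!*0!*0!*1!*0!*0! = 1
prefactor² = (2J+1)*Δ*N² = 1/2
  k=0: +1/(0!*1!*0!*0!*0!*0!) = 1
Σ = 1  ⇒  CG² = 1/2*1² = 1/2
CG = +√(1/2) = +0.707107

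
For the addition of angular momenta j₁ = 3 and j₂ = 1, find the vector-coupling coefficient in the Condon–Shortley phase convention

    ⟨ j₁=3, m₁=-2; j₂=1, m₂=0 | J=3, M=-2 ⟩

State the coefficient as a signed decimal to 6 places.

triangle: 1!*5!*1!/8! = 120/40320
(j±m)!: 1!*5!*1!*1!*1!*5! = 14400
prefactor² = (2J+1)*Δ*N² = 300
  k=0: +1/(0!*1!*5!*1!*0!*0!) = 1/120
  k=1: −1/(1!*0!*4!*0!*1!*1!) = -1/24
Σ = -1/30  ⇒  CG² = 300*(-1/30)² = 1/3
CG = −√(1/3) = -0.577350

-0.577350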